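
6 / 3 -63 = -61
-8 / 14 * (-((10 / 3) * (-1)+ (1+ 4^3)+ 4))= 788 / 21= 37.52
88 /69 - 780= -53732 /69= -778.72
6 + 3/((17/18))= 156/17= 9.18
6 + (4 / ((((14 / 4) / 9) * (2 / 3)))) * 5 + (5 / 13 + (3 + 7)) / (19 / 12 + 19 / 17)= 4361646 / 50141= 86.99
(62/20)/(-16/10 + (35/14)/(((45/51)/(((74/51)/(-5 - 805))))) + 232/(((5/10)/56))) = 22599/189411659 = 0.00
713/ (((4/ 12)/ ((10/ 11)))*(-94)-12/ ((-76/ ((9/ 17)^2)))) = -58726245/ 2835202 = -20.71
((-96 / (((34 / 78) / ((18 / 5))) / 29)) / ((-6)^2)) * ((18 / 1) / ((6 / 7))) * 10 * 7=-15960672 / 17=-938863.06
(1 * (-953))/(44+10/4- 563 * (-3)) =-1906/3471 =-0.55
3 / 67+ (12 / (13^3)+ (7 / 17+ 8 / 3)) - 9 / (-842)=19843945037 / 6321019458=3.14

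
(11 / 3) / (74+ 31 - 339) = -11 / 702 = -0.02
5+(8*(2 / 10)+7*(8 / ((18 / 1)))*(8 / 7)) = 457 / 45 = 10.16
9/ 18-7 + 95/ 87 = -941/ 174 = -5.41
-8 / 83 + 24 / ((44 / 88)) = 47.90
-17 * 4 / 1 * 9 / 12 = -51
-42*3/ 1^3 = -126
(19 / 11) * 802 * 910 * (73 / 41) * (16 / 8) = 2024520680 / 451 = 4488959.38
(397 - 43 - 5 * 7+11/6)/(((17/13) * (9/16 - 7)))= -200200/5253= -38.11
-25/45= -5/9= -0.56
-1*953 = -953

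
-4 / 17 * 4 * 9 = -144 / 17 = -8.47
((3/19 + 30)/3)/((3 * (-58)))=-191/3306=-0.06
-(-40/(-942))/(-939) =0.00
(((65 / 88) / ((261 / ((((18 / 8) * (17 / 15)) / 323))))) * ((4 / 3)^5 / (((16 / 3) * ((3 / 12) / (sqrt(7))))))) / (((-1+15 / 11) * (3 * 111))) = 26 * sqrt(7) / 44586369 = 0.00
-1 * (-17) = 17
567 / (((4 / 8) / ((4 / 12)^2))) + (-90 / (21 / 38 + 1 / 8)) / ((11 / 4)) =88038 / 1133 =77.70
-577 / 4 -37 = -725 / 4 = -181.25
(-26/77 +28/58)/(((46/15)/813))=1975590/51359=38.47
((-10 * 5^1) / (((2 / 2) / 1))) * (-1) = 50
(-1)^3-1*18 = -19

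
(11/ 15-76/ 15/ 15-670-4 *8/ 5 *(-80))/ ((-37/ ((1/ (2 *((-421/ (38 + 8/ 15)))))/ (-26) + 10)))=58233664129/ 1366881750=42.60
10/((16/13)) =65/8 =8.12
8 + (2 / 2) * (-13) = -5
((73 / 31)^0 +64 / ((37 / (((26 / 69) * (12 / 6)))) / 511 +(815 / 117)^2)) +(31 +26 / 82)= 1875902926109 / 55774932569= 33.63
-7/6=-1.17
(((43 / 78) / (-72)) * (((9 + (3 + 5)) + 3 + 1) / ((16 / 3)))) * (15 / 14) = -215 / 6656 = -0.03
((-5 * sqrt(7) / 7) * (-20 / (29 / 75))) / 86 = 3750 * sqrt(7) / 8729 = 1.14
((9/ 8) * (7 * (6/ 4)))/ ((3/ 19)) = 1197/ 16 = 74.81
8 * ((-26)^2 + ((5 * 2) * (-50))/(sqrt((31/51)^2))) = -36352/31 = -1172.65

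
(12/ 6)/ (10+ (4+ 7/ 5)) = 10/ 77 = 0.13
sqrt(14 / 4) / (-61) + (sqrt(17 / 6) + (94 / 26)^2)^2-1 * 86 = 131.66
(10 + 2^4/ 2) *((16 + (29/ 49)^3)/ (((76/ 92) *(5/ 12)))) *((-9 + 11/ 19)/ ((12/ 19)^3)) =-3333039204/ 117649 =-28330.37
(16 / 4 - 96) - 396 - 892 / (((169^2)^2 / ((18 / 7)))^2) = -15911441958788196647000 / 32605413849975812209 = -488.00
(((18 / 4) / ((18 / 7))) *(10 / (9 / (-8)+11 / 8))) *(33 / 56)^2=5445 / 224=24.31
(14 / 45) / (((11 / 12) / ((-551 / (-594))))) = 15428 / 49005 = 0.31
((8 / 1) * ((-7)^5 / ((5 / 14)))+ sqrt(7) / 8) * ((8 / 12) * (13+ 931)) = -3553940992 / 15+ 236 * sqrt(7) / 3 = -236929191.33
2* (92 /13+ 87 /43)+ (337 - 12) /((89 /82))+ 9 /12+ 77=78683905 /199004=395.39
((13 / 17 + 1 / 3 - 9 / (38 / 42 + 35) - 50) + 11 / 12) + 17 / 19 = -23059151 / 487084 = -47.34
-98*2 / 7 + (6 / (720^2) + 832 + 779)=136771201 / 86400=1583.00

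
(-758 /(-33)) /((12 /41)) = 15539 /198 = 78.48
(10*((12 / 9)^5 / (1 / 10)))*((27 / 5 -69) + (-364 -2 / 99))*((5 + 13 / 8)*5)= -143598284800 / 24057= -5969085.29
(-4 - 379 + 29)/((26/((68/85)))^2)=-0.34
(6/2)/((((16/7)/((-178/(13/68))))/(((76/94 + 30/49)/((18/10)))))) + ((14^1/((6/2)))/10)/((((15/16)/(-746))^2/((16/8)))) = 8516781269788/14434875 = 590014.20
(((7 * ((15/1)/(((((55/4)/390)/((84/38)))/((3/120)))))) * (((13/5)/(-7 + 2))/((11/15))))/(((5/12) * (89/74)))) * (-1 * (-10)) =-2382543072/1023055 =-2328.85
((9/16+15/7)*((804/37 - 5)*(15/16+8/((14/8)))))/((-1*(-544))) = 115722669/252485632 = 0.46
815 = 815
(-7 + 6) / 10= -1 / 10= -0.10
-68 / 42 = -34 / 21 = -1.62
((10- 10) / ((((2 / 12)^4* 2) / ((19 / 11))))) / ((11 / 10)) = 0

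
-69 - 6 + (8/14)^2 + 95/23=-79502/1127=-70.54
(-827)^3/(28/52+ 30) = -7352920679/397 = -18521210.78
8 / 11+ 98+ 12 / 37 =40314 / 407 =99.05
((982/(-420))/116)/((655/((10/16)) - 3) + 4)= -491/25553640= -0.00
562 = 562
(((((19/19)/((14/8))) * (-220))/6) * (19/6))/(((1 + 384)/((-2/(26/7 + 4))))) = 76/1701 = 0.04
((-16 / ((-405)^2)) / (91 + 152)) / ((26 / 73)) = -584 / 518154975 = -0.00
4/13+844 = 10976/13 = 844.31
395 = 395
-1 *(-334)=334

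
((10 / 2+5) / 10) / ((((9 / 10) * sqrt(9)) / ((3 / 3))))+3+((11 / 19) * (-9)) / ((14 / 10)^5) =20706178 / 8621991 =2.40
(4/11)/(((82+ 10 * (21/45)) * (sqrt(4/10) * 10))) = 3 * sqrt(10)/14300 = 0.00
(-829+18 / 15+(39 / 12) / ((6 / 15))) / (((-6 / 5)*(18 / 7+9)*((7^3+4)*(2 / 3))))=25501 / 99936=0.26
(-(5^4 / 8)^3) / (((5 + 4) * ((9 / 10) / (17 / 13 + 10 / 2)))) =-50048828125 / 134784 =-371326.18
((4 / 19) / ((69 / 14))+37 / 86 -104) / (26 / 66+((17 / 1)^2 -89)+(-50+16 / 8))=-128394871 / 188999878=-0.68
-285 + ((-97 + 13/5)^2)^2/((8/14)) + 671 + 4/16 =347429940217/2500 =138971976.09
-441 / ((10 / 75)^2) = -99225 / 4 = -24806.25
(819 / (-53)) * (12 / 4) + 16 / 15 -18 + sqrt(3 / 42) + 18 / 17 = -841079 / 13515 + sqrt(14) / 14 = -61.97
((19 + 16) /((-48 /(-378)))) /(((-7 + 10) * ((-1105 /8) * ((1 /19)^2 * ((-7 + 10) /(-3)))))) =53067 /221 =240.12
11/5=2.20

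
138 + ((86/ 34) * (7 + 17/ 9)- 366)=-31444/ 153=-205.52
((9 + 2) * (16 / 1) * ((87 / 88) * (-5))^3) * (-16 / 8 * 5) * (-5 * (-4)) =2057821875 / 484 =4251698.09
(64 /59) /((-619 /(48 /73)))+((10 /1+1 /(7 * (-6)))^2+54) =722001639953 /4702882212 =153.52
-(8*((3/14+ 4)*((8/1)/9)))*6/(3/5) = -18880/63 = -299.68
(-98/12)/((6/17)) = -833/36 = -23.14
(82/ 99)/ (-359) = -82/ 35541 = -0.00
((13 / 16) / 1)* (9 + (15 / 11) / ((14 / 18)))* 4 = 2691 / 77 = 34.95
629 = 629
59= 59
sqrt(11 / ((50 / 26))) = sqrt(143) / 5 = 2.39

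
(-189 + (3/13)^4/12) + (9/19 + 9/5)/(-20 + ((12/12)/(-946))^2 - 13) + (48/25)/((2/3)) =-298384625432261961/1602592877159300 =-186.19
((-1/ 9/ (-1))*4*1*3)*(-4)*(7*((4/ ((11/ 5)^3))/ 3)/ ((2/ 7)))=-196000/ 11979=-16.36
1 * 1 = 1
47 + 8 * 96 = 815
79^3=493039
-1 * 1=-1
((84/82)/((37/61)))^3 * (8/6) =22422091104/3491055413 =6.42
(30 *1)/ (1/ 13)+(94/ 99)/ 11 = 424804/ 1089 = 390.09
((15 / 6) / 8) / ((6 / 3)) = 5 / 32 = 0.16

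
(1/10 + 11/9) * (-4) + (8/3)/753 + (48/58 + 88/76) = -20536868/6223545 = -3.30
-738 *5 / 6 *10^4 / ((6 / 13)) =-13325000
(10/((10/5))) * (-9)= -45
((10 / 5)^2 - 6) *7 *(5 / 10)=-7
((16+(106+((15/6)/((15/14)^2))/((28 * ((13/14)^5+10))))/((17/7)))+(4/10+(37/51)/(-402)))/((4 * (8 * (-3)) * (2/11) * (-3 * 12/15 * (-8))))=-389306669725369/2172707492032512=-0.18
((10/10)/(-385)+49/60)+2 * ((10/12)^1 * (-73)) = -186113/1540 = -120.85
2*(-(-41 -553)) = 1188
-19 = -19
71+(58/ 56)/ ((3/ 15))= 2133/ 28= 76.18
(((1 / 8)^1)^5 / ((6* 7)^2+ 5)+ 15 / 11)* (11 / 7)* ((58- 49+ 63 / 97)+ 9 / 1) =1572923493819 / 39359315968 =39.96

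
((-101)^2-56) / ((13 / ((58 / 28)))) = 294205 / 182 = 1616.51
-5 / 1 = -5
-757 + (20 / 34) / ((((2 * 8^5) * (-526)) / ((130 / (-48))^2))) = -127762371203717 / 168774598656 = -757.00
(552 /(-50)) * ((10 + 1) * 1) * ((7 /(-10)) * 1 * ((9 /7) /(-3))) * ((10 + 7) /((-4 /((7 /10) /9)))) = 30107 /2500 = 12.04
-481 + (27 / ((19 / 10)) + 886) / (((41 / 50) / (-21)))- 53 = -18375186 / 779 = -23588.17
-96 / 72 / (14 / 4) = -8 / 21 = -0.38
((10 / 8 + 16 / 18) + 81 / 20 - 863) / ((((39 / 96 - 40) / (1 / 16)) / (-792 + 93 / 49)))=-199028653 / 186249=-1068.62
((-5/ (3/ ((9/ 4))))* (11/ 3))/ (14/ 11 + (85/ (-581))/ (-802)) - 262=-3559740677/ 13048806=-272.80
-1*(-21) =21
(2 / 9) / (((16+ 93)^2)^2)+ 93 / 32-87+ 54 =-1223417781323 / 40653550368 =-30.09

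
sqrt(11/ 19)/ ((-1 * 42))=-sqrt(209)/ 798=-0.02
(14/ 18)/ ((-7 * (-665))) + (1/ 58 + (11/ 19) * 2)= 407983/ 347130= 1.18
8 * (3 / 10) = 12 / 5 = 2.40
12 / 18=2 / 3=0.67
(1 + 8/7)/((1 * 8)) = 15/56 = 0.27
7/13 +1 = 20/13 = 1.54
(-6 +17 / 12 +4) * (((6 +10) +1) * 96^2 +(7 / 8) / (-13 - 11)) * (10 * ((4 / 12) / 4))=-1052835595 / 13824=-76159.98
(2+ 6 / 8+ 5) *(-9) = -279 / 4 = -69.75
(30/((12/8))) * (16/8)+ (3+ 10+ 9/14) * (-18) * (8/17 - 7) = 195569/119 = 1643.44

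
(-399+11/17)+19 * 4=-5480/17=-322.35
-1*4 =-4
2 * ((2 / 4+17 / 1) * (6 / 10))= 21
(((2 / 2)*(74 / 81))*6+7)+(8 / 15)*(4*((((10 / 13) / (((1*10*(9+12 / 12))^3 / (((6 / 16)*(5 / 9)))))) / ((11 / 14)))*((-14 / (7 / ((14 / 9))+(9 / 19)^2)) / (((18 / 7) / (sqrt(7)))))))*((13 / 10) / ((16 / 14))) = 337 / 27 -866761*sqrt(7) / 1519600500000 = 12.48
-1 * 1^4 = -1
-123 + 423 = 300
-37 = -37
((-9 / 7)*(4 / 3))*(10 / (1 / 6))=-720 / 7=-102.86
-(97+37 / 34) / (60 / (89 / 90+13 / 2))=-224779 / 18360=-12.24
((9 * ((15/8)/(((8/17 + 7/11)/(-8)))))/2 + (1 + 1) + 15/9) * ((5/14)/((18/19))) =-751355/34776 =-21.61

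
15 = 15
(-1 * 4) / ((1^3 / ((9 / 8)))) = -9 / 2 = -4.50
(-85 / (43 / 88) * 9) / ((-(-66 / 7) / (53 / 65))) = -75684 / 559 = -135.39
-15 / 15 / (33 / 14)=-14 / 33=-0.42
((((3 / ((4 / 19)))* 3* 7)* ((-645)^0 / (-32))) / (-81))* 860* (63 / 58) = 200165 / 1856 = 107.85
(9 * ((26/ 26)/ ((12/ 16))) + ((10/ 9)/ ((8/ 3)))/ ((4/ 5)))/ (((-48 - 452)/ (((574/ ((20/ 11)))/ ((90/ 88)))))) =-20870927/ 2700000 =-7.73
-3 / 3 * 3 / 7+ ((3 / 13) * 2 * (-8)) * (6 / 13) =-2523 / 1183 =-2.13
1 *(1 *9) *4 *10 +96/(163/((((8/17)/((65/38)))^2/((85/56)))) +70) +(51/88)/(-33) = 2007257486948891/5575541929320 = 360.01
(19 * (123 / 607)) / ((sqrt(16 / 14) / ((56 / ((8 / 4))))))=16359 * sqrt(14) / 607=100.84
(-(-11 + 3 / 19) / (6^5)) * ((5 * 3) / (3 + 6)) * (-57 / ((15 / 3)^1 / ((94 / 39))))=-0.06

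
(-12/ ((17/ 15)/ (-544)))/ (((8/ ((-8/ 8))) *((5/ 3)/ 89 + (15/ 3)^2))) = -28.78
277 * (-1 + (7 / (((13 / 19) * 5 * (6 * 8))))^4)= -26248029837220283 / 94758543360000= -277.00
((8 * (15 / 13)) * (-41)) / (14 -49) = 10.81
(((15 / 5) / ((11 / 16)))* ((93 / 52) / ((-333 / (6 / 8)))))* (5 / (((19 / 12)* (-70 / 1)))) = 558 / 703703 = 0.00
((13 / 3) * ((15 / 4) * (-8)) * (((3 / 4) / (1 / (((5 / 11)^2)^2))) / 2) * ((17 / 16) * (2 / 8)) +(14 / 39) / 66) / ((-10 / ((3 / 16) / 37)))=240024223 / 865360404480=0.00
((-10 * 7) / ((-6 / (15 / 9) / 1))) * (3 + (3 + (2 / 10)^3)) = 5257 / 45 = 116.82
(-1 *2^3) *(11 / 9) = -88 / 9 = -9.78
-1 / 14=-0.07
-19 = -19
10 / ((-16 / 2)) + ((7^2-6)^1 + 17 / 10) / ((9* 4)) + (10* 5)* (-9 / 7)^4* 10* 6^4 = 510183357599 / 288120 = 1770732.19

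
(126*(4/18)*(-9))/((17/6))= -1512/17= -88.94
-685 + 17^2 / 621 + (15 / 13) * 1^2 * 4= -5488988 / 8073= -679.92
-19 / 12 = -1.58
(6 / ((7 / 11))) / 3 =22 / 7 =3.14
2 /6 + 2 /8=7 /12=0.58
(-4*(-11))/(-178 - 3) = -44/181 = -0.24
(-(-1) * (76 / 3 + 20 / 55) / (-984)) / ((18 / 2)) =-106 / 36531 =-0.00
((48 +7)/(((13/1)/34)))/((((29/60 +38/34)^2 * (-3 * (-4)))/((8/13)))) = 2.88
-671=-671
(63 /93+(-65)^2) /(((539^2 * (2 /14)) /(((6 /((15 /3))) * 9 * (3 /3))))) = 7073784 /6432965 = 1.10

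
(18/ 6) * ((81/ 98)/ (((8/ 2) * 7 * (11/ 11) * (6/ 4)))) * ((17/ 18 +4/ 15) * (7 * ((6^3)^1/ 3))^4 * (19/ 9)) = 48698786304/ 5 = 9739757260.80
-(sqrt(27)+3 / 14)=-3 * sqrt(3) - 3 / 14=-5.41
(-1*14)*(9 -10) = 14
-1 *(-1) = 1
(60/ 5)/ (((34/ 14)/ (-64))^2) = 2408448/ 289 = 8333.73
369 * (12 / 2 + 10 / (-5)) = 1476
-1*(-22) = 22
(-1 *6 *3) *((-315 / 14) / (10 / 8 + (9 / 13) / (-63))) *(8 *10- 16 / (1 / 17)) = -28304640 / 451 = -62759.73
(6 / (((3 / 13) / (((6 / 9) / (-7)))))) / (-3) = 52 / 63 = 0.83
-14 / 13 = -1.08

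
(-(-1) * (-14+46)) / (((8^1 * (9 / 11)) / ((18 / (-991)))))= -88 / 991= -0.09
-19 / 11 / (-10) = 0.17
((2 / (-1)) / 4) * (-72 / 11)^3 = 186624 / 1331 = 140.21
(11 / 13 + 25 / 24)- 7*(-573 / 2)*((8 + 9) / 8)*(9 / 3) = 7979057 / 624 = 12786.95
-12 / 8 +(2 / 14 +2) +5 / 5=23 / 14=1.64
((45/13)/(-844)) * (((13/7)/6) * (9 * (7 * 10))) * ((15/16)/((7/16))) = -1.71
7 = 7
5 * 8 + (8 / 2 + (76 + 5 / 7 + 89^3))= 4935628 / 7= 705089.71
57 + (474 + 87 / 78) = 13835 / 26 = 532.12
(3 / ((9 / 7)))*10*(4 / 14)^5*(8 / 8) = 320 / 7203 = 0.04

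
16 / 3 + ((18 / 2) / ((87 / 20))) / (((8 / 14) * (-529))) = 245141 / 46023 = 5.33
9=9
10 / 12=5 / 6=0.83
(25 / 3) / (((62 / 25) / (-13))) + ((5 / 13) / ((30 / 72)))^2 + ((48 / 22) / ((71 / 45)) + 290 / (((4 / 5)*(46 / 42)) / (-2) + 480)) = -25244922192727 / 618094191858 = -40.84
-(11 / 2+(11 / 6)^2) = -319 / 36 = -8.86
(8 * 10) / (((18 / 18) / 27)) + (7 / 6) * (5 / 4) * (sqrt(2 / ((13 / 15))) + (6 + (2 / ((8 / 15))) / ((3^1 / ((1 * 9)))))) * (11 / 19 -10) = 1169185 / 608 -6265 * sqrt(390) / 5928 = 1902.13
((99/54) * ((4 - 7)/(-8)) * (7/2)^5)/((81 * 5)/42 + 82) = 1294139/328448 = 3.94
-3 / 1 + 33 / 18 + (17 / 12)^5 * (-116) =-41248429 / 62208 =-663.07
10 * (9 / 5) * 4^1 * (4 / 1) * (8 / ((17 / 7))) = 16128 / 17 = 948.71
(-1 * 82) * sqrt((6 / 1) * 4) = -164 * sqrt(6) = -401.72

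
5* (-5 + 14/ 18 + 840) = 37610/ 9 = 4178.89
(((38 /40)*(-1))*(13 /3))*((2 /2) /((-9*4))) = 247 /2160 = 0.11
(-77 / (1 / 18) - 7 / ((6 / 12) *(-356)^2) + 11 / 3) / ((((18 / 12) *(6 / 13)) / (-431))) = 1472396216551 / 1710936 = 860579.37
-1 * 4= -4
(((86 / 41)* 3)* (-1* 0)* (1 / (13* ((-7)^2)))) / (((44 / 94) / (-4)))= 0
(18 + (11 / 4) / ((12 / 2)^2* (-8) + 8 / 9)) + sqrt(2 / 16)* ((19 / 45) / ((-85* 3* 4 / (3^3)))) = 185949 / 10336 - 19* sqrt(2) / 6800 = 17.99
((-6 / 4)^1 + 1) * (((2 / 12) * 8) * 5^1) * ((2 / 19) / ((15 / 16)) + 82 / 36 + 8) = -17767 / 513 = -34.63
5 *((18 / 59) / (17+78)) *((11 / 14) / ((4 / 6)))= 0.02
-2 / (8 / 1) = -1 / 4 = -0.25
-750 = -750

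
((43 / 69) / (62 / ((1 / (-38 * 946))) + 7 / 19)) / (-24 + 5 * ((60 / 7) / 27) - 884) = 133 / 431146244976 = 0.00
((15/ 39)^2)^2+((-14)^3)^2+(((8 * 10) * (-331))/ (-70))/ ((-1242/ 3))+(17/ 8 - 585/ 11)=27421403828861843/ 3641870232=7529484.05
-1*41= -41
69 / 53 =1.30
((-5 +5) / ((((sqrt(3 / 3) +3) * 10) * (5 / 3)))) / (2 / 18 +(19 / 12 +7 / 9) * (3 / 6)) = 0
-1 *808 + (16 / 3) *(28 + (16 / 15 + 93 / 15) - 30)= -35096 / 45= -779.91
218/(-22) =-109/11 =-9.91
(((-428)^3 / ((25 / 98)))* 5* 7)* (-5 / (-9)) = -53784287872 / 9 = -5976031985.78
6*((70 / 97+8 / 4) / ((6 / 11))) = 29.94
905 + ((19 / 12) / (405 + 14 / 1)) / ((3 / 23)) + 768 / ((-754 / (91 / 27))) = 43821173 / 48604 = 901.60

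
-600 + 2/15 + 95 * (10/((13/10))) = 25526/195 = 130.90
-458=-458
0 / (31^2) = 0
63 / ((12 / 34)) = 357 / 2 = 178.50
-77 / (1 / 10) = -770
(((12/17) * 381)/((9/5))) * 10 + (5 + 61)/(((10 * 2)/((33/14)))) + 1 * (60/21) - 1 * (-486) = 4737993/2380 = 1990.75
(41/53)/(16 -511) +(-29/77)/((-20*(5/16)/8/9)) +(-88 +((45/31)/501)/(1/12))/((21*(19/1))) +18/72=1577580998263/361277462700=4.37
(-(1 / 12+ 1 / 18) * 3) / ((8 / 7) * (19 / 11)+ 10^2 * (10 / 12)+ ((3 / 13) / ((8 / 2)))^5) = -7318927616 / 1498460142145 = -0.00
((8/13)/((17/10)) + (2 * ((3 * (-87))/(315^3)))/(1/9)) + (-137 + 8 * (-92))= -74417164193/85278375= -872.64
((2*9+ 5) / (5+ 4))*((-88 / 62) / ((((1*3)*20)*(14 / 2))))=-253 / 29295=-0.01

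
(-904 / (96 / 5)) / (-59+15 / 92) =12995 / 16239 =0.80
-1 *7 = -7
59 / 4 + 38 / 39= 2453 / 156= 15.72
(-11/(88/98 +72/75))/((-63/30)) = 9625/3414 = 2.82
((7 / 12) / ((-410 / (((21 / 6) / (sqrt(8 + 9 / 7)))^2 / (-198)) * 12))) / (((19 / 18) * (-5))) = -2401 / 16041168000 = -0.00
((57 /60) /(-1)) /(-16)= 0.06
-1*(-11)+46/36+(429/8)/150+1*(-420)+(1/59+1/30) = -86513587/212400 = -407.31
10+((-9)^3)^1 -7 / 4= -720.75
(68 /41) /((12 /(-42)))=-238 /41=-5.80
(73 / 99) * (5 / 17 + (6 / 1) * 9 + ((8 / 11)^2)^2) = 991579075 / 24640803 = 40.24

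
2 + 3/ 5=13/ 5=2.60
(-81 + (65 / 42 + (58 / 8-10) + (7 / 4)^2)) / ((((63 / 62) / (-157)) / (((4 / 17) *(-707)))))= -13071258097 / 6426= -2034120.46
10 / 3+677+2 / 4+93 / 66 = 22514 / 33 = 682.24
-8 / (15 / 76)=-608 / 15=-40.53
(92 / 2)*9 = 414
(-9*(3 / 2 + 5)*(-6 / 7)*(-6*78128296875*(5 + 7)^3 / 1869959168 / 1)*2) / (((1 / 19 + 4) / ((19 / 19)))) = -42204046560609375 / 3937140592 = -10719466.47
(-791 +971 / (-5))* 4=-19704 / 5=-3940.80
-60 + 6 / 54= -539 / 9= -59.89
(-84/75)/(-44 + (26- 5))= 28/575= 0.05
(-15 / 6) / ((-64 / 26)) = 65 / 64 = 1.02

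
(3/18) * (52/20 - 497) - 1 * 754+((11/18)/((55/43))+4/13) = -977669/1170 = -835.61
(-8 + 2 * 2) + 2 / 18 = -35 / 9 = -3.89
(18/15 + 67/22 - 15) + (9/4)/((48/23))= -34061/3520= -9.68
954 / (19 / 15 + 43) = 7155 / 332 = 21.55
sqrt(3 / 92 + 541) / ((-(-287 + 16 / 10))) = 0.08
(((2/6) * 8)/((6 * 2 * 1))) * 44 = 88/9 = 9.78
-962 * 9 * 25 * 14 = -3030300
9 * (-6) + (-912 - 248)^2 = 1345546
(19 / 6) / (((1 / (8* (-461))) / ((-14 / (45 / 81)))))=1471512 / 5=294302.40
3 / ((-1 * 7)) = -3 / 7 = -0.43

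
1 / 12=0.08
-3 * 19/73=-57/73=-0.78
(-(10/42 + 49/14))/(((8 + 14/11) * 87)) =-1727/372708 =-0.00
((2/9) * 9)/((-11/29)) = -58/11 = -5.27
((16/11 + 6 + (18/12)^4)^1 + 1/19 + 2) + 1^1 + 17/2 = 80489/3344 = 24.07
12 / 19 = 0.63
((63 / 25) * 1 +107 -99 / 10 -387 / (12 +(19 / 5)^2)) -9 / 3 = 2709541 / 33050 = 81.98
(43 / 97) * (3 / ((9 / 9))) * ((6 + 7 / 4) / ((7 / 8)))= 7998 / 679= 11.78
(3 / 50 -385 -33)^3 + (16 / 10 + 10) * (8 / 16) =-9125397549273 / 125000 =-73003180.39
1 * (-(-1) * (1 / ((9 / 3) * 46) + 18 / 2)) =1243 / 138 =9.01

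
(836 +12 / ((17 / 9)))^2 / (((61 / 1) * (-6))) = -102531200 / 52887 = -1938.68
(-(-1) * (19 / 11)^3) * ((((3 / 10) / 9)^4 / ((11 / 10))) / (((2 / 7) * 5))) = 48013 / 11859210000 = 0.00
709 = 709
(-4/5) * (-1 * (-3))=-12/5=-2.40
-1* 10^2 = -100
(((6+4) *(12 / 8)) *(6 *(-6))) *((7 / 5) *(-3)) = 2268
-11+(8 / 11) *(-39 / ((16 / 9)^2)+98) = 18057 / 352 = 51.30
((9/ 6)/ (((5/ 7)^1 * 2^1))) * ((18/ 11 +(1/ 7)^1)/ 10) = 411/ 2200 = 0.19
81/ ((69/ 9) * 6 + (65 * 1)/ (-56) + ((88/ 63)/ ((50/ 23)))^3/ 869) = 200006344125000/ 110718551410609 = 1.81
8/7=1.14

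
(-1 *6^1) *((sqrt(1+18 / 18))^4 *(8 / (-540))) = 16 / 45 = 0.36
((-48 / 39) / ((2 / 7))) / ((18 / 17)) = -476 / 117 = -4.07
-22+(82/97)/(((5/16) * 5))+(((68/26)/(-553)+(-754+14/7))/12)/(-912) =-680175565493/31798384800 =-21.39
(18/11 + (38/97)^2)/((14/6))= 555738/724493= 0.77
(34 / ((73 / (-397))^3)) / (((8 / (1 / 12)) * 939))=-1063703141 / 17533774224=-0.06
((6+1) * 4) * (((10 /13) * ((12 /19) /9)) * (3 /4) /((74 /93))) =13020 /9139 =1.42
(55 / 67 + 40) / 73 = 2735 / 4891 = 0.56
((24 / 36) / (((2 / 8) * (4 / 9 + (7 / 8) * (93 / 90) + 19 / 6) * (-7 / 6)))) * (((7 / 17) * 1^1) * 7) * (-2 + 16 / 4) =-161280 / 55267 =-2.92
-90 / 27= -10 / 3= -3.33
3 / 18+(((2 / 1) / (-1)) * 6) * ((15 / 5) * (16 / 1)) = -3455 / 6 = -575.83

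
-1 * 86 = -86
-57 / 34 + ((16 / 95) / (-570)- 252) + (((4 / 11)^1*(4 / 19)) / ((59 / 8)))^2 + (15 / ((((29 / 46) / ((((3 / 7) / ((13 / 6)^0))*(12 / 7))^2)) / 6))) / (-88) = -6872329599816206263 / 26997710367115950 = -254.55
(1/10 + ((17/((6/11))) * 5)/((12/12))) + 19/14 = 33031/210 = 157.29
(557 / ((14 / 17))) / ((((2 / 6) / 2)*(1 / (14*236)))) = 13408104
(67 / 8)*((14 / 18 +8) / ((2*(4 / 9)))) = 5293 / 64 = 82.70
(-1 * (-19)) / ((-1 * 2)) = -19 / 2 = -9.50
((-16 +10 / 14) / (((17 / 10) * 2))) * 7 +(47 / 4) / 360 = -769601 / 24480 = -31.44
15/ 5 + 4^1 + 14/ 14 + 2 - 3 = 7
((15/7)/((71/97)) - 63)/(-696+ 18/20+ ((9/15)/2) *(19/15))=93300/1078987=0.09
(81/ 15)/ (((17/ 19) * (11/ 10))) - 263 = -48155/ 187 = -257.51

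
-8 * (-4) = 32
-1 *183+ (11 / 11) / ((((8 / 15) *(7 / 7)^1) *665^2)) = -129483477 / 707560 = -183.00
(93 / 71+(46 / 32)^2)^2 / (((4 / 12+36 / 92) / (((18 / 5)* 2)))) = 2338629295869 / 20647936000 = 113.26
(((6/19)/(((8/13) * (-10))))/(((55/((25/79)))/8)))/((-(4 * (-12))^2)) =13/12680448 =0.00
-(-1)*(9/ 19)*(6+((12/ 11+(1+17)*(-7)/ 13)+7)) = 5661/ 2717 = 2.08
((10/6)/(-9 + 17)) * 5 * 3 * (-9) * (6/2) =-84.38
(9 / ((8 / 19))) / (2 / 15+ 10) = 135 / 64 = 2.11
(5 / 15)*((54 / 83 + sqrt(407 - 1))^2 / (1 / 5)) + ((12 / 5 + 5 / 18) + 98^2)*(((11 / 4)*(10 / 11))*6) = 180*sqrt(406) / 83 + 5984234789 / 41334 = 144821.24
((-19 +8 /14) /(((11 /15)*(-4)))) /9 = 215 /308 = 0.70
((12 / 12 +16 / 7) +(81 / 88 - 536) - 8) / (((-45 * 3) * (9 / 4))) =332513 / 187110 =1.78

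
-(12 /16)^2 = -9 /16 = -0.56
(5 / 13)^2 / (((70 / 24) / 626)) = 37560 / 1183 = 31.75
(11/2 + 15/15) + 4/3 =47/6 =7.83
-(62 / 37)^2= -3844 / 1369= -2.81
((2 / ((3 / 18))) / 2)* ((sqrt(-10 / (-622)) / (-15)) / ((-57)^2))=-2* sqrt(1555) / 5052195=-0.00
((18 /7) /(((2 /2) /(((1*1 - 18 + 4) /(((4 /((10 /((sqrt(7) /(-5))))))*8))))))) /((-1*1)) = -2925*sqrt(7) /392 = -19.74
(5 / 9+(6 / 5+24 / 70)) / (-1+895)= 661 / 281610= 0.00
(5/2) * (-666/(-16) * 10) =8325/8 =1040.62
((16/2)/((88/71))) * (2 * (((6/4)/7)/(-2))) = -213/154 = -1.38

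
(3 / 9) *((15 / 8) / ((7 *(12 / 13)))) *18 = 195 / 112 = 1.74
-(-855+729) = 126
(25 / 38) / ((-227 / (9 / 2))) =-225 / 17252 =-0.01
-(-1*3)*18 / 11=54 / 11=4.91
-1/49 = -0.02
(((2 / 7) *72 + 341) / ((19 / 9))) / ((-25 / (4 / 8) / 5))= -22779 / 1330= -17.13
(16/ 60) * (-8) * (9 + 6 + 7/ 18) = -4432/ 135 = -32.83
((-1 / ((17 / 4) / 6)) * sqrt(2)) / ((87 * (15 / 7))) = -56 * sqrt(2) / 7395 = -0.01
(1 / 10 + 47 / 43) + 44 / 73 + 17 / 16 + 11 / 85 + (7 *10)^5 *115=825122185732754503 / 4269040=193280500002.99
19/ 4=4.75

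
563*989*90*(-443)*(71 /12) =-262698758565 /2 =-131349379282.50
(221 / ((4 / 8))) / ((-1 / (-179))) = 79118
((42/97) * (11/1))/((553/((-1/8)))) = -33/30652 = -0.00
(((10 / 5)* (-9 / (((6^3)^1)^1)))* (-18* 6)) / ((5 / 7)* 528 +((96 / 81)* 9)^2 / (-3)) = 1701 / 64112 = 0.03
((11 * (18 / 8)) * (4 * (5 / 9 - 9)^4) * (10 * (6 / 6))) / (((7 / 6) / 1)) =7339678720 / 1701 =4314919.88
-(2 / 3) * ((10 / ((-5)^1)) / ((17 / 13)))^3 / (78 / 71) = 95992 / 44217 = 2.17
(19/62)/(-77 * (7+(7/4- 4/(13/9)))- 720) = -494/1902997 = -0.00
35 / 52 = 0.67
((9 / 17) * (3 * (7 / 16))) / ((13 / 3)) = 0.16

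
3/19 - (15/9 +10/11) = -1516/627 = -2.42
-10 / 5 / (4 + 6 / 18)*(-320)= 1920 / 13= 147.69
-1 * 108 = -108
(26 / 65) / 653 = 2 / 3265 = 0.00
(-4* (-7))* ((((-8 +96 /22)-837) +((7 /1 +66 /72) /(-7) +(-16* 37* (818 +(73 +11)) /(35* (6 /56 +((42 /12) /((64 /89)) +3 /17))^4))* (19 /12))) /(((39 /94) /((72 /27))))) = -38442551508069803780599282064 /243823377167625603354435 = -157665.57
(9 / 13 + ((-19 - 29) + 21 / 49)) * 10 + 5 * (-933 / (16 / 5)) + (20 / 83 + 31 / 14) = -33218499 / 17264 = -1924.15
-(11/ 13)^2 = -121/ 169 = -0.72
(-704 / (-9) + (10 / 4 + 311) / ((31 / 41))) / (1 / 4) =550022 / 279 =1971.41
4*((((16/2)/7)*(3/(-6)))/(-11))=16/77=0.21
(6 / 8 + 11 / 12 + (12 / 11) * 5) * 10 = 2350 / 33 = 71.21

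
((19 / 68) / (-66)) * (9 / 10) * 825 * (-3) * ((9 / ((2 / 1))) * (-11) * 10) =-1269675 / 272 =-4667.92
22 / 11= 2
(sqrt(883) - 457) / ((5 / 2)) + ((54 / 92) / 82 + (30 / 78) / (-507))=-22722388843 / 124306260 + 2*sqrt(883) / 5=-170.91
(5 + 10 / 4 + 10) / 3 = 35 / 6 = 5.83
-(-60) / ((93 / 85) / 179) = 304300 / 31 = 9816.13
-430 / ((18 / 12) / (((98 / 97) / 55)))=-16856 / 3201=-5.27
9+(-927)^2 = 859338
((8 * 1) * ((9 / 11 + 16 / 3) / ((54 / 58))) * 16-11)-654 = 161021 / 891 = 180.72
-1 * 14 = -14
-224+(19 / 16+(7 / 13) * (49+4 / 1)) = -40409 / 208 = -194.27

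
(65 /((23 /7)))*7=3185 /23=138.48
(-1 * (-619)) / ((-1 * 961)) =-619 / 961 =-0.64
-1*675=-675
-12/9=-4/3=-1.33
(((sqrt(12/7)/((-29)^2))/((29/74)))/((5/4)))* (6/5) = 0.00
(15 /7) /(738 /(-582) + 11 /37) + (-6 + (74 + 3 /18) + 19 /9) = 14940895 /219492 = 68.07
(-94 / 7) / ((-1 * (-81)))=-94 / 567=-0.17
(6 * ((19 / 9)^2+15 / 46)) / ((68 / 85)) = 89105 / 2484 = 35.87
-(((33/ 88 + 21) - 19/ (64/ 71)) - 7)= 429/ 64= 6.70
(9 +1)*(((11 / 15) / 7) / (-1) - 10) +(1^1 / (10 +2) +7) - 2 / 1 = -2687 / 28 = -95.96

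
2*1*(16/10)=16/5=3.20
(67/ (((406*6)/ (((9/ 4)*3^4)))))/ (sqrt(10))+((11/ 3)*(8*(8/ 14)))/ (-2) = -176/ 21+16281*sqrt(10)/ 32480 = -6.80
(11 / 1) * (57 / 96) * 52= 2717 / 8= 339.62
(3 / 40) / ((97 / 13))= 39 / 3880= 0.01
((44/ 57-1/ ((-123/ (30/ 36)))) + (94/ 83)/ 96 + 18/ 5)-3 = 64732099/ 46553040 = 1.39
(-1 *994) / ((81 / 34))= -33796 / 81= -417.23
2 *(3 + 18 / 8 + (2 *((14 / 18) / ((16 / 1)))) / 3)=1141 / 108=10.56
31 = 31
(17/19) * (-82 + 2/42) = -29257/399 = -73.33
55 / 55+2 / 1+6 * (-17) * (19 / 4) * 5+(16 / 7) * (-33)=-2494.93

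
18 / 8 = 9 / 4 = 2.25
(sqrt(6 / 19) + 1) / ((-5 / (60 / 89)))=-12 / 89 -12* sqrt(114) / 1691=-0.21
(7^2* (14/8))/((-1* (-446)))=343/1784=0.19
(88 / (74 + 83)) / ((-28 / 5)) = -110 / 1099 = -0.10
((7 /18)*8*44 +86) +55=2501 /9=277.89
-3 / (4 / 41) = -123 / 4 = -30.75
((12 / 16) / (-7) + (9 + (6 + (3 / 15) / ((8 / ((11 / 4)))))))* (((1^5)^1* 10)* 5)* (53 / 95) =888121 / 2128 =417.35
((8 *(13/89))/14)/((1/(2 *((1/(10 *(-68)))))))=-13/52955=-0.00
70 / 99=0.71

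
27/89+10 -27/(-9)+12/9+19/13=55877/3471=16.10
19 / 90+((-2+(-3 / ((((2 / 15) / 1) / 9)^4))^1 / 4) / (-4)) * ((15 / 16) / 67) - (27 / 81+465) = 666861103049 / 12349440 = 53999.30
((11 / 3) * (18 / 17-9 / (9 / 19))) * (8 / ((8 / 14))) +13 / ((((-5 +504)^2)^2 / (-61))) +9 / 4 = -11620382757007193 / 12648305592204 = -918.73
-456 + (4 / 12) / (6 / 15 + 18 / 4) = -67022 / 147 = -455.93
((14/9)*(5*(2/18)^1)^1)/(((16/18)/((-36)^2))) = 1260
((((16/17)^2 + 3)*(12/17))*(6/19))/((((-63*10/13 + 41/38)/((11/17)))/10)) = -231248160/1954976047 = -0.12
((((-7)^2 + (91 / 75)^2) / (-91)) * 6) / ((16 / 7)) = -141953 / 97500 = -1.46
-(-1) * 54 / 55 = 54 / 55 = 0.98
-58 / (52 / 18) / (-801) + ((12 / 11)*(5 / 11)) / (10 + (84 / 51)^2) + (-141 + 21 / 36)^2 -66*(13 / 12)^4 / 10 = 175162069933889261 / 8887950339840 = 19707.81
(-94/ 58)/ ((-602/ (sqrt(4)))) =0.01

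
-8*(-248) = 1984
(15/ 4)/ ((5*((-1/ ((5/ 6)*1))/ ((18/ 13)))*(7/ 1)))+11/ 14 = 241/ 364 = 0.66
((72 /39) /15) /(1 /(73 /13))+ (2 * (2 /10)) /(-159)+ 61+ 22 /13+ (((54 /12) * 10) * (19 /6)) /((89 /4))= 834465677 /11957595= 69.79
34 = 34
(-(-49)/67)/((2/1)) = 49/134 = 0.37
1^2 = 1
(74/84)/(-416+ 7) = -37/17178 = -0.00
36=36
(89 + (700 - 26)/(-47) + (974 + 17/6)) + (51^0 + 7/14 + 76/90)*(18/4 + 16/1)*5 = 2185723/1692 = 1291.80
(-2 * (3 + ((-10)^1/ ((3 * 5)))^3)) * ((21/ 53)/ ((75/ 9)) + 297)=-1606.26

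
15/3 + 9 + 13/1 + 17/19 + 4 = 606/19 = 31.89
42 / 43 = 0.98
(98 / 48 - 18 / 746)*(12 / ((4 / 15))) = 270915 / 2984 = 90.79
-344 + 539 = 195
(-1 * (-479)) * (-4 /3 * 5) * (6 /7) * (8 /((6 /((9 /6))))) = -38320 /7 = -5474.29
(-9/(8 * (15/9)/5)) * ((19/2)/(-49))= 513/784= 0.65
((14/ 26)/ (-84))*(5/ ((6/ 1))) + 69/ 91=0.75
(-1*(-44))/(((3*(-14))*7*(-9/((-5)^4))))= 13750/1323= 10.39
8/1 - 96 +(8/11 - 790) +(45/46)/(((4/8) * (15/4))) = -221818/253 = -876.75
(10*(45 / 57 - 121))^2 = 521665600 / 361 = 1445057.06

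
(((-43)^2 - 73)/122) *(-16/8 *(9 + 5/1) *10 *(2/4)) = -124320/61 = -2038.03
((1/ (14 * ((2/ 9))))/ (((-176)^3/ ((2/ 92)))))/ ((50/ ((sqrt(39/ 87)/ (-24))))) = 3 * sqrt(377)/ 81453894860800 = 0.00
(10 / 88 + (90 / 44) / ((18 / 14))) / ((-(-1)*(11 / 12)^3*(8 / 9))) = 36450 / 14641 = 2.49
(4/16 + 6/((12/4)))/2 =9/8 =1.12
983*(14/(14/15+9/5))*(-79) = -397755.37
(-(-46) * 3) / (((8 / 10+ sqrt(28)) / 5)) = 113.27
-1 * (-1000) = 1000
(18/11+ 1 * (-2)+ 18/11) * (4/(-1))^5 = -14336/11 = -1303.27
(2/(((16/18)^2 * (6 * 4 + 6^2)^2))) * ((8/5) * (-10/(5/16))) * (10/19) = -9/475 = -0.02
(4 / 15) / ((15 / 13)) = 52 / 225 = 0.23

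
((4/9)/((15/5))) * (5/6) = 10/81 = 0.12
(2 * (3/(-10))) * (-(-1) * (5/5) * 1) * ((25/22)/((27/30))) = -25/33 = -0.76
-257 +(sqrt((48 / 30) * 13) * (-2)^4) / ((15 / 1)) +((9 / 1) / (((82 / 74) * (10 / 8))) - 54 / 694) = -17825026 / 71135 +32 * sqrt(130) / 75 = -245.72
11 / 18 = 0.61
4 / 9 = 0.44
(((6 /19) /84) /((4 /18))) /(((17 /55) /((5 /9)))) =275 /9044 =0.03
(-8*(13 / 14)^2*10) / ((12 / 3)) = -845 / 49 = -17.24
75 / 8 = 9.38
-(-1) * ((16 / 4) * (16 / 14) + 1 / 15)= 487 / 105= 4.64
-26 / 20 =-13 / 10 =-1.30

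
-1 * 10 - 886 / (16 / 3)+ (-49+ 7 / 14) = -1797 / 8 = -224.62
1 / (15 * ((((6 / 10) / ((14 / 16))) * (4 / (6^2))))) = 7 / 8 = 0.88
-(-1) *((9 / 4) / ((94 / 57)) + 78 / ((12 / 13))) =32285 / 376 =85.86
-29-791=-820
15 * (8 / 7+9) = 1065 / 7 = 152.14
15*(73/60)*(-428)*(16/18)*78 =-1624688/3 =-541562.67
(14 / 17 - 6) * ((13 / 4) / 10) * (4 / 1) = -6.73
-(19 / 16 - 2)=13 / 16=0.81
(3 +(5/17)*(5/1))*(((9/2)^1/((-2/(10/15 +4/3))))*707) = -241794/17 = -14223.18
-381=-381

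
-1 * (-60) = 60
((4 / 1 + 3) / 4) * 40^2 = 2800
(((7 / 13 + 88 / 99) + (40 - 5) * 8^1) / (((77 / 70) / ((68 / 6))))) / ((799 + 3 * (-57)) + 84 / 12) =2239036 / 490347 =4.57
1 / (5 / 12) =12 / 5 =2.40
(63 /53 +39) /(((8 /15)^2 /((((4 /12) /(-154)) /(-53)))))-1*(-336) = 4651244547 /13842752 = 336.01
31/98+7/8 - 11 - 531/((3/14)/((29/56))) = -506879/392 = -1293.06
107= 107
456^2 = 207936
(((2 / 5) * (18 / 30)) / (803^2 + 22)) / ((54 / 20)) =4 / 29017395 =0.00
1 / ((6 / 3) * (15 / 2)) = 1 / 15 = 0.07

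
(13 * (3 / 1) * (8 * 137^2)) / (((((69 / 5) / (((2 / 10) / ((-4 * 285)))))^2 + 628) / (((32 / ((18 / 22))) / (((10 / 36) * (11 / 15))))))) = 21621888 / 118988389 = 0.18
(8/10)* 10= 8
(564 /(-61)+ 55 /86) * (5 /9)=-225745 /47214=-4.78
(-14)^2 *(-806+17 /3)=-470596 /3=-156865.33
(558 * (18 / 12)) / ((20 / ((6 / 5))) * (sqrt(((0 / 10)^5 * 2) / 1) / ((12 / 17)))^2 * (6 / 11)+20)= 837 / 20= 41.85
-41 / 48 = -0.85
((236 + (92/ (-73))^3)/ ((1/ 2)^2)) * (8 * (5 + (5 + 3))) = 37868198784/ 389017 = 97343.30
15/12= 1.25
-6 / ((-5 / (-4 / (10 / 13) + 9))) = 114 / 25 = 4.56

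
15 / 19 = 0.79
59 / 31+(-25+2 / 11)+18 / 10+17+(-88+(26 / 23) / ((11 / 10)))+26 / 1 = -2552398 / 39215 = -65.09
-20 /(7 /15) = -42.86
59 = 59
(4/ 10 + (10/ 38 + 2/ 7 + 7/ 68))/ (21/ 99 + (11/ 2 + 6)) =0.09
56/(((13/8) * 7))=64/13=4.92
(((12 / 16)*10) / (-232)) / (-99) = 5 / 15312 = 0.00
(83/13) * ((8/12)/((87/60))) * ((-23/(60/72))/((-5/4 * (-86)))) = -61088/81055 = -0.75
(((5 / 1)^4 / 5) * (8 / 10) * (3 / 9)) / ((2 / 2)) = 100 / 3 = 33.33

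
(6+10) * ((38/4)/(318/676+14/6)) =154128/2843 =54.21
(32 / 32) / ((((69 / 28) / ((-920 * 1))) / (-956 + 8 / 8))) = 1069600 / 3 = 356533.33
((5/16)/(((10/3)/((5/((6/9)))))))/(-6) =-15/128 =-0.12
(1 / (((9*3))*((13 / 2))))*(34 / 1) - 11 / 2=-3725 / 702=-5.31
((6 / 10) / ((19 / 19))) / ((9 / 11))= 11 / 15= 0.73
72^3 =373248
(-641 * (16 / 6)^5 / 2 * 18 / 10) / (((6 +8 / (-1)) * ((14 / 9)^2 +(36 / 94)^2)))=4349856768 / 287005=15156.03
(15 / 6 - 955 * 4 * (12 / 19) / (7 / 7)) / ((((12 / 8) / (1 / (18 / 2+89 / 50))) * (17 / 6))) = -9158500 / 174097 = -52.61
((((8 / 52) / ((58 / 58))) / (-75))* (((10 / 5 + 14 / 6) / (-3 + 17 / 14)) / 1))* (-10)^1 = -56 / 1125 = -0.05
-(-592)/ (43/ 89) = 52688/ 43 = 1225.30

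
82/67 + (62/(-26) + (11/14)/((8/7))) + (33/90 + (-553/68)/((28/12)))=-12764329/3553680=-3.59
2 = 2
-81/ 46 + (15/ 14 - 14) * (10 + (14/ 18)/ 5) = -964003/ 7245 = -133.06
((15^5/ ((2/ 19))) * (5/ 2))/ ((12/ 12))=18035156.25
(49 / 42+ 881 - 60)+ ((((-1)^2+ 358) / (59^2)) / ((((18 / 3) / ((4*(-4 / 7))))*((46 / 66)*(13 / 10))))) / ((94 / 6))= 1689198795223 / 2054576706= 822.16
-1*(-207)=207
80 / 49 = 1.63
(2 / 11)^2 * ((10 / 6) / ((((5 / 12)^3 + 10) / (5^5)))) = 7200000 / 421201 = 17.09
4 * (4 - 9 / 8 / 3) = 14.50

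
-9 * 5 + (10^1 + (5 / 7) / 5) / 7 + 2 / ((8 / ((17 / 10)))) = -84527 / 1960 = -43.13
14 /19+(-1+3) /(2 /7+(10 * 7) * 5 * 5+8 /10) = 429681 /582236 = 0.74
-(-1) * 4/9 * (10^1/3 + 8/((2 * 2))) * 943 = 60352/27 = 2235.26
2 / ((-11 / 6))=-12 / 11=-1.09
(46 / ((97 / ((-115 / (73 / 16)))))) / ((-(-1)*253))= -3680 / 77891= -0.05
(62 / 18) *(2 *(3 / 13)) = 62 / 39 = 1.59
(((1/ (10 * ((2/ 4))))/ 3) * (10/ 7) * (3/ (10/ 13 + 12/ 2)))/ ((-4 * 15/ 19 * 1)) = -247/ 18480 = -0.01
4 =4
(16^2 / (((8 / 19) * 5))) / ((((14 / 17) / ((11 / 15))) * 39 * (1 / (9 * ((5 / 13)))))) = 56848 / 5915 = 9.61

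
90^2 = 8100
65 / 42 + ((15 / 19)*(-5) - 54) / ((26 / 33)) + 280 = 1078891 / 5187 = 208.00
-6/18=-0.33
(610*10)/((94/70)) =213500/47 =4542.55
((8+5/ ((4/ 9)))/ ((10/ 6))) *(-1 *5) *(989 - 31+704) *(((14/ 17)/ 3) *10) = -4479090/ 17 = -263475.88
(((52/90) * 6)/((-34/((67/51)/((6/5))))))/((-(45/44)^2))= 1686256/15801075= 0.11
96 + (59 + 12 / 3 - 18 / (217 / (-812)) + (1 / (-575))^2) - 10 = 2217501906 / 10249375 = 216.35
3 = 3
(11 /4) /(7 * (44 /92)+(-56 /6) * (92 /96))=-2277 /4634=-0.49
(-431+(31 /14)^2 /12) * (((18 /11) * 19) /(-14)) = 57726807 /60368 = 956.25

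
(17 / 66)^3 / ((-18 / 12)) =-0.01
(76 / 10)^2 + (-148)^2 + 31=549819 / 25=21992.76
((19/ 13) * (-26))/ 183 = -0.21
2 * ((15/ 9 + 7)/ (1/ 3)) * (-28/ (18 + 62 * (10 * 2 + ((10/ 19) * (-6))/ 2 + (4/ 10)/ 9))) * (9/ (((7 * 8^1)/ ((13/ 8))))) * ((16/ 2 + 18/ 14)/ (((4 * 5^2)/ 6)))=-10143549/ 55677776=-0.18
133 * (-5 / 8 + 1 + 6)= 6783 / 8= 847.88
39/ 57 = 13/ 19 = 0.68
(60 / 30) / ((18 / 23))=23 / 9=2.56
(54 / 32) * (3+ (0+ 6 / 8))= 405 / 64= 6.33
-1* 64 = -64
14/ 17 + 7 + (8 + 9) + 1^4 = 439/ 17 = 25.82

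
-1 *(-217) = 217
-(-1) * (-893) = -893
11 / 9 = 1.22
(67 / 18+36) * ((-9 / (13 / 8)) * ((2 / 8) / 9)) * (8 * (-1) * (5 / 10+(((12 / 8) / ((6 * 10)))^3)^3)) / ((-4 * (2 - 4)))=480597333333337 / 157286400000000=3.06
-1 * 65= -65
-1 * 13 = -13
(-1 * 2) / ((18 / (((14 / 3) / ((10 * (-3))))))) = 7 / 405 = 0.02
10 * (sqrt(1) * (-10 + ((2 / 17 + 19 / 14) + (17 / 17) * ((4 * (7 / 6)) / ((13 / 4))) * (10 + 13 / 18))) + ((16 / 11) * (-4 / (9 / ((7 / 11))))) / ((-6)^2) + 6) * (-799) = -91638587225 / 891891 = -102746.40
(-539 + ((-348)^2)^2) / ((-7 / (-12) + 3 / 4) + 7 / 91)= 10399653687.33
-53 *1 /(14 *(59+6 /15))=-0.06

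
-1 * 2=-2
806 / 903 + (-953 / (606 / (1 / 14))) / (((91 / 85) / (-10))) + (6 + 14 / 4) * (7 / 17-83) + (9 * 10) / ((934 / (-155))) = -35034869610751 / 43926344098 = -797.58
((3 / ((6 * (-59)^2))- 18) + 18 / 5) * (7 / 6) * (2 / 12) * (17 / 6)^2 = -1014046957 / 45113760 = -22.48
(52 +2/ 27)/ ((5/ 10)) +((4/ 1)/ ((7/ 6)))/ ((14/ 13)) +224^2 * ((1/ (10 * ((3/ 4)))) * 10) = 88652464/ 1323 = 67008.67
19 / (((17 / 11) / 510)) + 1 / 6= 37621 / 6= 6270.17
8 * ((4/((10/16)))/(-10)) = -128/25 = -5.12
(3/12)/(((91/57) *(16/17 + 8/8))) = 323/4004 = 0.08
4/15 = 0.27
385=385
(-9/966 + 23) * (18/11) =6057/161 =37.62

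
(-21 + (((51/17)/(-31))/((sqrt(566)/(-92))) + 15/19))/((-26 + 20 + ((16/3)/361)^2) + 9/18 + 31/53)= 2512698624/611048033 - 17157020292 * sqrt(566)/5360724393509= 4.04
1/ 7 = 0.14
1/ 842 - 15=-12629/ 842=-15.00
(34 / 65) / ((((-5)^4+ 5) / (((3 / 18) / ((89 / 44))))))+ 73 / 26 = 30699073 / 10933650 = 2.81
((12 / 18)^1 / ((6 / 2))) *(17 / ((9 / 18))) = 68 / 9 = 7.56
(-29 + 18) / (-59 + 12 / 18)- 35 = -6092 / 175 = -34.81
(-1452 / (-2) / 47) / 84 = 121 / 658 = 0.18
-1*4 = -4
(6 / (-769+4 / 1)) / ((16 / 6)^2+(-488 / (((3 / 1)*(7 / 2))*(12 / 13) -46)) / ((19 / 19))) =-354 / 927605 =-0.00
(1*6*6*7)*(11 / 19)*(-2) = -5544 / 19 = -291.79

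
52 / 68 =13 / 17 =0.76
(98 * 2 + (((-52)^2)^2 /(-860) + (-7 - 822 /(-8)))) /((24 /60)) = -7060711 /344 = -20525.32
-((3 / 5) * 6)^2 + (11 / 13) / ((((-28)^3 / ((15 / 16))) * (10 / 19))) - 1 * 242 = -58207587643 / 228300800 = -254.96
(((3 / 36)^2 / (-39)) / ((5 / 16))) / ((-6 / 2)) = 1 / 5265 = 0.00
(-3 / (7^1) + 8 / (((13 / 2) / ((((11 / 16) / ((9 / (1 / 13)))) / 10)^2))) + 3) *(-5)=-5125162447 / 398623680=-12.86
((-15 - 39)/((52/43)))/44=-1161/1144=-1.01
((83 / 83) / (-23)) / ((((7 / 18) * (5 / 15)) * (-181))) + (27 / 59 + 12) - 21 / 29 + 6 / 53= 31310898336 / 2642593303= 11.85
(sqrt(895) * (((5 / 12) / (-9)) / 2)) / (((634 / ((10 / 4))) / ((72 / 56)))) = -25 * sqrt(895) / 213024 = -0.00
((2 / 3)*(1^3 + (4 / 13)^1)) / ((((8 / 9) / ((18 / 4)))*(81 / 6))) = 17 / 52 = 0.33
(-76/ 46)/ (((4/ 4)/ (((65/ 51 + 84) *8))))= -1322096/ 1173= -1127.11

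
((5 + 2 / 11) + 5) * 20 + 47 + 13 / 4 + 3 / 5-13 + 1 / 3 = 159601 / 660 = 241.82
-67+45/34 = -2233/34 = -65.68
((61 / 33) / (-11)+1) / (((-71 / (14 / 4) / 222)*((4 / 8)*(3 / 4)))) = -625744 / 25773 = -24.28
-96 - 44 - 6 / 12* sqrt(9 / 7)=-140 - 3* sqrt(7) / 14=-140.57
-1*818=-818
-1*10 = -10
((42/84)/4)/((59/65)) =65/472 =0.14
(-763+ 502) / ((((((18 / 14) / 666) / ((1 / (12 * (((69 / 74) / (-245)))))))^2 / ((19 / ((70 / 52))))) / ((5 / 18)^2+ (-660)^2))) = -159219043303392229509625 / 771282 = -206434278646969888.46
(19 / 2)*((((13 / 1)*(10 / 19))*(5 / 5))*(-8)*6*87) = -271440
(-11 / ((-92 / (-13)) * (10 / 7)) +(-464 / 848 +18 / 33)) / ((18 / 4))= -584503 / 2413620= -0.24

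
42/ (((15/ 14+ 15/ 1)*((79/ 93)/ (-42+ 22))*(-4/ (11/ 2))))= 33418/ 395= 84.60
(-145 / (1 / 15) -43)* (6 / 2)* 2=-13308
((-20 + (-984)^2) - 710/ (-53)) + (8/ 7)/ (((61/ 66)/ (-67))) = 21910577158/ 22631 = 968166.55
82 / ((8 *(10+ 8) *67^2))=41 / 323208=0.00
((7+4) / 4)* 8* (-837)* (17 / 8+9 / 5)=-1445499 / 20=-72274.95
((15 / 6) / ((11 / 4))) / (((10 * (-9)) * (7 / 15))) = -5 / 231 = -0.02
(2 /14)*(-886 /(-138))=443 /483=0.92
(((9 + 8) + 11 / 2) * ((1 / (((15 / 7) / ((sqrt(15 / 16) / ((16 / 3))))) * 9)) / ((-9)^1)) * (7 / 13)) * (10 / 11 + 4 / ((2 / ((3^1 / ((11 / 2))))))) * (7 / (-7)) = 49 * sqrt(15) / 7488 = 0.03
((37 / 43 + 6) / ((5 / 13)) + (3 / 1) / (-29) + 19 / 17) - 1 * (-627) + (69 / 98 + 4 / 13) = 17470174207 / 27007526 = 646.86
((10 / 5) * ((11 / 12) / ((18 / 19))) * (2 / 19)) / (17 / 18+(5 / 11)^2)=1331 / 7521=0.18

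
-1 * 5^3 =-125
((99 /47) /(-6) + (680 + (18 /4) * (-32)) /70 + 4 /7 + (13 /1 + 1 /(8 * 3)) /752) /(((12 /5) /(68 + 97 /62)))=228.83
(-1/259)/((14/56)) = -4/259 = -0.02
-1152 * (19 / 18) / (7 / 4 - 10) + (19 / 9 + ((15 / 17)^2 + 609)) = 21723863 / 28611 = 759.28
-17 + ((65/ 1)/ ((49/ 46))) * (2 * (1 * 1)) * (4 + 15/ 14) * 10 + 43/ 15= 31770784/ 5145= 6175.08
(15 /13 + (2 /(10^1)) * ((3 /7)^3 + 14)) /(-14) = -44251 /156065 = -0.28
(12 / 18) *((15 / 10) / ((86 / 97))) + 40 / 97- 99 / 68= 23937 / 283628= 0.08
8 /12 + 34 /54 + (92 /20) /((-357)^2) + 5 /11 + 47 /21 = 83884454 /21029085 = 3.99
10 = 10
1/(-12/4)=-0.33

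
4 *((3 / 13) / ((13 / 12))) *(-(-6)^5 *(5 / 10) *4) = 2239488 / 169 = 13251.41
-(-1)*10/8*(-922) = -2305/2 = -1152.50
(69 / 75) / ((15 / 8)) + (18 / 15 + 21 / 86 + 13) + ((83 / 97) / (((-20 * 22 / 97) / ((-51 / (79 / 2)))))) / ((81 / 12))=1258692593 / 84075750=14.97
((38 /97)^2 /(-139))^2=2085136 /1710474238201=0.00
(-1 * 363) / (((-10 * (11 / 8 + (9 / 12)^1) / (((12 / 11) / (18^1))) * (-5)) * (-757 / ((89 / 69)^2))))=697048 / 1531732725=0.00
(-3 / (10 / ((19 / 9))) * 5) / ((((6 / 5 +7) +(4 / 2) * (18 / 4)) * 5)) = -19 / 516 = -0.04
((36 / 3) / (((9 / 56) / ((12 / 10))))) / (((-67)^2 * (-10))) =-224 / 112225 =-0.00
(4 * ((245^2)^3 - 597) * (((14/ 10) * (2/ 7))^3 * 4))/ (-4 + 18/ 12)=-55365148803847168/ 625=-88584238086155.47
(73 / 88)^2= 5329 / 7744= 0.69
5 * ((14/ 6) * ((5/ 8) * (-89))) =-15575/ 24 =-648.96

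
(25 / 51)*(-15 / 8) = -125 / 136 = -0.92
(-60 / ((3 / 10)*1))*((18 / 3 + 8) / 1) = -2800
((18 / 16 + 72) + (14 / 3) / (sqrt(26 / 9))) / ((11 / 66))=42* sqrt(26) / 13 + 1755 / 4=455.22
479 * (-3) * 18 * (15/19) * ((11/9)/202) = -123.56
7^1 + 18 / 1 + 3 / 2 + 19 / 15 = 833 / 30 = 27.77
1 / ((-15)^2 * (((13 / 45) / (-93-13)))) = -106 / 65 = -1.63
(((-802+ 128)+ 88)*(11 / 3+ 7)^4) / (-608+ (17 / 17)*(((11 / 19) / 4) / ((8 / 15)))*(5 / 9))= 373595045888 / 29935359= 12480.06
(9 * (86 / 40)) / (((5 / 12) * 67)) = 0.69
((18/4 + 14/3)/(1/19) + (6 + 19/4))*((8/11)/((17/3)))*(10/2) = 22190/187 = 118.66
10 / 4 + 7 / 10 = 3.20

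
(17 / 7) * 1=17 / 7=2.43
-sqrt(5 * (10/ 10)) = -sqrt(5) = -2.24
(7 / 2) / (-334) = -0.01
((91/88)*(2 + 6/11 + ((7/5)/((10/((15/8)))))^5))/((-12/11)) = -8353374585101/3460300800000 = -2.41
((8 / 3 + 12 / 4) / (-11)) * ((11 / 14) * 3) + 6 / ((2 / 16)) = 655 / 14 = 46.79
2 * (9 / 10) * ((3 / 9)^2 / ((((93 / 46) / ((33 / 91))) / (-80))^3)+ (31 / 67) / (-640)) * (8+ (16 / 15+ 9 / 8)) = -3478593663900374985437 / 577584174830208000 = -6022.66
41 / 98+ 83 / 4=4149 / 196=21.17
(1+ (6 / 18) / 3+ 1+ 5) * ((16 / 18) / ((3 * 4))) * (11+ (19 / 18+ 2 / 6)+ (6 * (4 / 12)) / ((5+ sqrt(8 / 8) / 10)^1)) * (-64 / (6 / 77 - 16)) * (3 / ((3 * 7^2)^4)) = 0.00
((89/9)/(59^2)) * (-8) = -712/31329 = -0.02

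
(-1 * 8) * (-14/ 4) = 28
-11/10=-1.10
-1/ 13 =-0.08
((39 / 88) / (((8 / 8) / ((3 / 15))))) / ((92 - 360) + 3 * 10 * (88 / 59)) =-2301 / 5795680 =-0.00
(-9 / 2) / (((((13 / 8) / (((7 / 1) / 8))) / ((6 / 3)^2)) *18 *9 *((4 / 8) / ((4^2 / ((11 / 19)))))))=-4256 / 1287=-3.31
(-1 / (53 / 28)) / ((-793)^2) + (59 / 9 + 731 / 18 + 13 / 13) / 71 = 9632068205 / 14198152722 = 0.68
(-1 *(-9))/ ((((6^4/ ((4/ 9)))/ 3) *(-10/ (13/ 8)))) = -13/ 8640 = -0.00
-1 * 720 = -720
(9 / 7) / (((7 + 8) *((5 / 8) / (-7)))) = -0.96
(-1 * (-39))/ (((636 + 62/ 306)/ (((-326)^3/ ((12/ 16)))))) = -275643385056/ 97339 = -2831787.72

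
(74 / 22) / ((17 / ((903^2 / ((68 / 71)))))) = 2142079443 / 12716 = 168455.45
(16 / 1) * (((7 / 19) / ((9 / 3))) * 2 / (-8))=-28 / 57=-0.49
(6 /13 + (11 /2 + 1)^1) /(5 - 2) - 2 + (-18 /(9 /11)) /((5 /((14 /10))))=-5.84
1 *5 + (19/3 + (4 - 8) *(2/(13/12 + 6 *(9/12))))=1990/201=9.90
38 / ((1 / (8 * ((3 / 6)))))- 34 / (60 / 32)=2008 / 15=133.87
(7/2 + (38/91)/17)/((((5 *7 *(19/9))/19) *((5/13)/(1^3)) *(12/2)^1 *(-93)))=-2181/516460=-0.00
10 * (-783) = -7830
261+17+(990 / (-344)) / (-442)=21135167 / 76024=278.01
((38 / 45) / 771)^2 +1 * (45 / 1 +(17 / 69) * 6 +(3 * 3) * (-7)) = -457422316288 / 27686089575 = -16.52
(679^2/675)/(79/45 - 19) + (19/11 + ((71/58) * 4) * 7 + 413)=15671633/38280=409.39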